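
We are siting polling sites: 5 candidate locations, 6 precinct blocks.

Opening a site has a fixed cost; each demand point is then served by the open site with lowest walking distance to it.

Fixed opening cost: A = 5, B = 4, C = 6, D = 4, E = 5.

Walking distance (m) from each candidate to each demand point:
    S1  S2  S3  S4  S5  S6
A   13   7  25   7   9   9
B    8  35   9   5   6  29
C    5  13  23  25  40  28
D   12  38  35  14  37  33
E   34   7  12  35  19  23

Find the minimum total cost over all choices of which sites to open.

53

Open {A, B}: assign each demand point to its cheapest open site.
  S1→B 8, S2→A 7, S3→B 9, S4→B 5, S5→B 6, S6→A 9
  walking distance 44, fixed 9 → total 53.
Compare {A, B, C}: walking distance 41 + fixed 15 = 56.
Compare {A, B, D}: walking distance 44 + fixed 13 = 57.
Compare {A, B, E}: walking distance 44 + fixed 14 = 58.
All other subsets cost ≥ 56. Minimum total cost: 53.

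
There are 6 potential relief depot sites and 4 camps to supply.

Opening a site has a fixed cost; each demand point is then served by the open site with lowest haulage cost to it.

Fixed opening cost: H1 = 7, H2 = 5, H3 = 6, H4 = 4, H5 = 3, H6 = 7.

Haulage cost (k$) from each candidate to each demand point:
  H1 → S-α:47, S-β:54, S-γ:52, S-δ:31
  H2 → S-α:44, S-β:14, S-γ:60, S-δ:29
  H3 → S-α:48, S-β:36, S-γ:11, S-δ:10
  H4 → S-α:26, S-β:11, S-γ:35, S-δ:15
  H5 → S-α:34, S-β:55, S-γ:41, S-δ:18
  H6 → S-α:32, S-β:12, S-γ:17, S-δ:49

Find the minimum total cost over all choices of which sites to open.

68

Open {H3, H4}: assign each demand point to its cheapest open site.
  S-α→H4 26, S-β→H4 11, S-γ→H3 11, S-δ→H3 10
  haulage cost 58, fixed 10 → total 68.
Compare {H3, H4, H5}: haulage cost 58 + fixed 13 = 71.
Compare {H2, H3, H4}: haulage cost 58 + fixed 15 = 73.
Compare {H1, H3, H4}: haulage cost 58 + fixed 17 = 75.
All other subsets cost ≥ 71. Minimum total cost: 68.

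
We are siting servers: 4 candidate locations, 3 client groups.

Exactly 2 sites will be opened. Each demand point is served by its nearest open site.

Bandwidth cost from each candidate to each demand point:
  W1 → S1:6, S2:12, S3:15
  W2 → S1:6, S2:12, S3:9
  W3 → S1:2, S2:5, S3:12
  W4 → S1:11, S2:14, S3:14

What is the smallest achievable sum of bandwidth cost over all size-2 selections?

16

Open {W2, W3}.
  S1→W3 2, S2→W3 5, S3→W2 9  ⇒ total 16.
Compare {W1, W3}: total 19.
Compare {W3, W4}: total 19.
No size-2 selection does better; minimum is 16.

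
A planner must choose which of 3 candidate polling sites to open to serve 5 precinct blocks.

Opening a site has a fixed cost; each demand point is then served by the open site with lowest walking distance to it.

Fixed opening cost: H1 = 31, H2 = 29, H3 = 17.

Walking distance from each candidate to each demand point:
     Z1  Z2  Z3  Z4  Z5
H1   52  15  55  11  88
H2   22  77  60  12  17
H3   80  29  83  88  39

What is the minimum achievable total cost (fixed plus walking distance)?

180

Open {H1, H2}: assign each demand point to its cheapest open site.
  Z1→H2 22, Z2→H1 15, Z3→H1 55, Z4→H1 11, Z5→H2 17
  walking distance 120, fixed 60 → total 180.
Compare {H2, H3}: walking distance 140 + fixed 46 = 186.
Compare {H1, H2, H3}: walking distance 120 + fixed 77 = 197.
Compare {H2}: walking distance 188 + fixed 29 = 217.
All other subsets cost ≥ 186. Minimum total cost: 180.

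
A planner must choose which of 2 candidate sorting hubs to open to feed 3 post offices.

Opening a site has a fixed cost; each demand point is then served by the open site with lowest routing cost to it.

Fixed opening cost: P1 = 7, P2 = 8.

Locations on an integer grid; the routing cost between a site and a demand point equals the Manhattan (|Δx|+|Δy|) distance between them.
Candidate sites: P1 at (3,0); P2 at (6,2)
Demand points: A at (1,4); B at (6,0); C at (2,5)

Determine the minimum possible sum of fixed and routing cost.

22

Open {P1}: assign each demand point to its cheapest open site.
  A→P1 6, B→P1 3, C→P1 6
  routing cost 15, fixed 7 → total 22.
Compare {P2}: routing cost 16 + fixed 8 = 24.
Compare {P1, P2}: routing cost 14 + fixed 15 = 29.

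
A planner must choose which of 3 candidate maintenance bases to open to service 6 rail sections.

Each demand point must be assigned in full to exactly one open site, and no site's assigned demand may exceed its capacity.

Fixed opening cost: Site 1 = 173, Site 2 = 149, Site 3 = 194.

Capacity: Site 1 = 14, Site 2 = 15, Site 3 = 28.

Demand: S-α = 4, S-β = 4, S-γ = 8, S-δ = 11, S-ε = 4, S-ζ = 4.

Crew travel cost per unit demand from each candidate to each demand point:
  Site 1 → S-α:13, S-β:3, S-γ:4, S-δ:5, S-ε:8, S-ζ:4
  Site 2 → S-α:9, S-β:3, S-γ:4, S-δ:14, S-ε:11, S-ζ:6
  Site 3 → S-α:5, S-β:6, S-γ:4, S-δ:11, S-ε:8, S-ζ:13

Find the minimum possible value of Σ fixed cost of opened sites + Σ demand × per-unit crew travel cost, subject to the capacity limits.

Open {Site 1, Site 3}; cheapest assignment that respects the capacities:
  Site 1 (cap 14, load 11): S-δ — cost 11×5 = 55
  Site 3 (cap 28, load 24): S-α, S-β, S-γ, S-ε, S-ζ — cost 4×5 + 4×6 + 8×4 + 4×8 + 4×13 = 160
  Shipping 215, fixed 367 → total 582.
  Any other capacity-feasible assignment to {Site 1, Site 3} ships for at least 215.
Compare {Site 2, Site 3}: its best feasible assignment gives total 584.
Compare {Site 1, Site 2, Site 3}: its best feasible assignment gives total 691.
Every other set of open sites that can feasibly serve all demand totals ≥ 584 even under its best assignment. Minimum: 582.

582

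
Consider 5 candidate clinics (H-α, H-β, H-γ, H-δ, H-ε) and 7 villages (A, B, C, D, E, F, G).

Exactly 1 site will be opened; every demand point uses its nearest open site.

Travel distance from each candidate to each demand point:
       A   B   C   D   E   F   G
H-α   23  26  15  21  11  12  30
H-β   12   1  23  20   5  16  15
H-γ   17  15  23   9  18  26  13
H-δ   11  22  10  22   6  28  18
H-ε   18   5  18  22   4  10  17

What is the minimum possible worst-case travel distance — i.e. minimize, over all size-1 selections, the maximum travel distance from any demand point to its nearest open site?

22

Open {H-ε}.
  Farthest demand point is D at travel distance 22 (to H-ε); all others are ≤ 22.
With {H-β} the worst case is 23.
With {H-γ} the worst case is 26.
No size-1 selection achieves below 22.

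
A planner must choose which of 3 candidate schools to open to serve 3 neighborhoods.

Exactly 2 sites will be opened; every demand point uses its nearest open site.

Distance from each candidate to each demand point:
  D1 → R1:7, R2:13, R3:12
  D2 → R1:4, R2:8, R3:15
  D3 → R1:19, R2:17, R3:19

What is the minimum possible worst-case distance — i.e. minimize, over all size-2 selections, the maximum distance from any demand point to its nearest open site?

Open {D1, D2}.
  Farthest demand point is R3 at distance 12 (to D1); all others are ≤ 12.
With {D1, D3} the worst case is 13.
With {D2, D3} the worst case is 15.
No size-2 selection achieves below 12.

12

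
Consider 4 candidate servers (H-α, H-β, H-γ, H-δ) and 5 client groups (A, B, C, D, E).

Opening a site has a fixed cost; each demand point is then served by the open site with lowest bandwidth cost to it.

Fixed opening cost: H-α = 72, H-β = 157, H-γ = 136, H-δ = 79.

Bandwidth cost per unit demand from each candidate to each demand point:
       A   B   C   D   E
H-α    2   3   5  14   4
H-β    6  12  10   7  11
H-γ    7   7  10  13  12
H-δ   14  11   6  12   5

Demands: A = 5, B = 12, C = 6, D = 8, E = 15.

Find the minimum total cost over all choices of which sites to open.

320

Open {H-α}: assign each demand point to its cheapest open site.
  A→H-α 5×2=10, B→H-α 12×3=36, C→H-α 6×5=30, D→H-α 8×14=112, E→H-α 15×4=60
  bandwidth cost 248, fixed 72 → total 320.
Compare {H-α, H-δ}: bandwidth cost 232 + fixed 151 = 383.
Compare {H-α, H-β}: bandwidth cost 192 + fixed 229 = 421.
Compare {H-α, H-γ}: bandwidth cost 240 + fixed 208 = 448.
All other subsets cost ≥ 383. Minimum total cost: 320.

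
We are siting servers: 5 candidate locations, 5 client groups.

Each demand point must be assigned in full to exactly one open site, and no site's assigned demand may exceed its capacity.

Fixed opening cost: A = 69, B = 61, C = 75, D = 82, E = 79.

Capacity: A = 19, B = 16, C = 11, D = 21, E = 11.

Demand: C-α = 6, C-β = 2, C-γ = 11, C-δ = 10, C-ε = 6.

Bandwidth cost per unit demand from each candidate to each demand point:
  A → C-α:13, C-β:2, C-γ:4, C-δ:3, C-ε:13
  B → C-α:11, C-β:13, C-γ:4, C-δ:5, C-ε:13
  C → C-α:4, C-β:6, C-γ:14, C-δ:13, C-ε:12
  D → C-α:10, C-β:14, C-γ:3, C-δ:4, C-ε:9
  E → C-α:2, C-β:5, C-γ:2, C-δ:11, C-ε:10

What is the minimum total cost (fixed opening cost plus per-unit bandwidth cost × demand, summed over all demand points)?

Open {A, D}; cheapest assignment that respects the capacities:
  A (cap 19, load 18): C-α, C-β, C-δ — cost 6×13 + 2×2 + 10×3 = 112
  D (cap 21, load 17): C-γ, C-ε — cost 11×3 + 6×9 = 87
  Shipping 199, fixed 151 → total 350.
  Any other capacity-feasible assignment to {A, D} ships for at least 199.
Compare {A, D, E}: its best feasible assignment gives total 363.
Compare {A, C, D}: its best feasible assignment gives total 371.
Every other set of open sites that can feasibly serve all demand totals ≥ 363 even under its best assignment. Minimum: 350.

350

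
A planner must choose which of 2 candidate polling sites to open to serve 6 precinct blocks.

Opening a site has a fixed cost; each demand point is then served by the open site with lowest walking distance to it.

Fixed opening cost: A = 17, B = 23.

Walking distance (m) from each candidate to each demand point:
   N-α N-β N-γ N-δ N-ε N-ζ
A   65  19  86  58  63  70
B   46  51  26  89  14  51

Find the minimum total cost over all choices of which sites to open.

Open {A, B}: assign each demand point to its cheapest open site.
  N-α→B 46, N-β→A 19, N-γ→B 26, N-δ→A 58, N-ε→B 14, N-ζ→B 51
  walking distance 214, fixed 40 → total 254.
Compare {B}: walking distance 277 + fixed 23 = 300.
Compare {A}: walking distance 361 + fixed 17 = 378.

254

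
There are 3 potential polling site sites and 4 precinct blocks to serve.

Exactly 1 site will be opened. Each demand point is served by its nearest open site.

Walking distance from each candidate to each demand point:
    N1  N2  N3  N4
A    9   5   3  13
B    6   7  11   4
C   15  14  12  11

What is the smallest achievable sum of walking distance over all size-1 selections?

28

Open {B}.
  N1→B 6, N2→B 7, N3→B 11, N4→B 4  ⇒ total 28.
Compare {A}: total 30.
Compare {C}: total 52.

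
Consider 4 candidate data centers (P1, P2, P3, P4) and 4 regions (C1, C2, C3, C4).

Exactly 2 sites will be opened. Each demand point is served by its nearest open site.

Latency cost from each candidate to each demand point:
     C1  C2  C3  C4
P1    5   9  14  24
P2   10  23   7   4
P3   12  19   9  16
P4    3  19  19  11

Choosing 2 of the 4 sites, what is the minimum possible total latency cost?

25

Open {P1, P2}.
  C1→P1 5, C2→P1 9, C3→P2 7, C4→P2 4  ⇒ total 25.
Compare {P2, P4}: total 33.
Compare {P1, P4}: total 37.
No size-2 selection does better; minimum is 25.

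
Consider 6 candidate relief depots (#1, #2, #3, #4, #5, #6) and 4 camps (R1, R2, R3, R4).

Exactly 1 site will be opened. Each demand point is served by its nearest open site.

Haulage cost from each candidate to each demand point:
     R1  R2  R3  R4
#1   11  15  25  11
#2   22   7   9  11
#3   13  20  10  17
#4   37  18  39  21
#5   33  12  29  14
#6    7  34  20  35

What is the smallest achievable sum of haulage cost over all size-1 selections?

49

Open {#2}.
  R1→#2 22, R2→#2 7, R3→#2 9, R4→#2 11  ⇒ total 49.
Compare {#3}: total 60.
Compare {#1}: total 62.
No size-1 selection does better; minimum is 49.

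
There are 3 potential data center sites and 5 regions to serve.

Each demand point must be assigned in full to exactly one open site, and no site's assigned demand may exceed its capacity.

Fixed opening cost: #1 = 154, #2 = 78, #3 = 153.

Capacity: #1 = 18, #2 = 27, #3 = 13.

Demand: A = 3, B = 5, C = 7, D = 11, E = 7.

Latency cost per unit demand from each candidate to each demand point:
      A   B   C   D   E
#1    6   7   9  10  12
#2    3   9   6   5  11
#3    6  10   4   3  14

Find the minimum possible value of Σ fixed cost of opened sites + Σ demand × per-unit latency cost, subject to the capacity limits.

Open {#2, #3}; cheapest assignment that respects the capacities:
  #2 (cap 27, load 22): A, B, C, E — cost 3×3 + 5×9 + 7×6 + 7×11 = 173
  #3 (cap 13, load 11): D — cost 11×3 = 33
  Shipping 206, fixed 231 → total 437.
  Any other capacity-feasible assignment to {#2, #3} ships for at least 206.
Compare {#1, #2}: its best feasible assignment gives total 457.
Compare {#1, #2, #3}: its best feasible assignment gives total 581.
Every other set of open sites that can feasibly serve all demand totals ≥ 457 even under its best assignment. Minimum: 437.

437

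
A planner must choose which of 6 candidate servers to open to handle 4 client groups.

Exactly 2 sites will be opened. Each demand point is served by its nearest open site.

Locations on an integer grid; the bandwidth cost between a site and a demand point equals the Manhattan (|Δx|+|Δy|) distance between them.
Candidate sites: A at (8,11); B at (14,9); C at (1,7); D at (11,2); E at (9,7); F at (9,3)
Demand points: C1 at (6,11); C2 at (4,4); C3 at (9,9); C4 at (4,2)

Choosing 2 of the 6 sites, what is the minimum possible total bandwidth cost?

17

Open {A, F}.
  C1→A 2, C2→F 6, C3→A 3, C4→F 6  ⇒ total 17.
Compare {A, C}: total 19.
Compare {A, D}: total 21.
No size-2 selection does better; minimum is 17.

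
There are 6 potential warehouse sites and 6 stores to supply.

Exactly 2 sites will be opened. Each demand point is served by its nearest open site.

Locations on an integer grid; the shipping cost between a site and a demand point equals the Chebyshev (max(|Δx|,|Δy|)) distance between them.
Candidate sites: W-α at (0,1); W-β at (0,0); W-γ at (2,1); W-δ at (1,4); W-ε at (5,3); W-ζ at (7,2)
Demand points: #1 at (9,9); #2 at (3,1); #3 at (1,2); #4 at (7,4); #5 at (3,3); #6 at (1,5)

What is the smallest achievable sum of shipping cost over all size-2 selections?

Open {W-δ, W-ε}.
  #1→W-ε 6, #2→W-ε 2, #3→W-δ 2, #4→W-ε 2, #5→W-δ 2, #6→W-δ 1  ⇒ total 15.
Compare {W-γ, W-ε}: total 16.
Compare {W-α, W-ε}: total 17.
No size-2 selection does better; minimum is 15.

15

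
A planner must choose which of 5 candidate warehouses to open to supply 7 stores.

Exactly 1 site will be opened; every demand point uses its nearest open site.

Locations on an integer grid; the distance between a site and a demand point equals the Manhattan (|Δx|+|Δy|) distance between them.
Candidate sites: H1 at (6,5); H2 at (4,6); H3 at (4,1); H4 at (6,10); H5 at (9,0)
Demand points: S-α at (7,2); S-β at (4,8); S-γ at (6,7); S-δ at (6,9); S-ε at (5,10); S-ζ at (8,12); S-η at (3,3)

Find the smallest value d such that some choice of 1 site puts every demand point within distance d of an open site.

9

Open {H1}.
  Farthest demand point is S-ζ at distance 9 (to H1); all others are ≤ 9.
With {H2} the worst case is 10.
With {H4} the worst case is 10.
No size-1 selection achieves below 9.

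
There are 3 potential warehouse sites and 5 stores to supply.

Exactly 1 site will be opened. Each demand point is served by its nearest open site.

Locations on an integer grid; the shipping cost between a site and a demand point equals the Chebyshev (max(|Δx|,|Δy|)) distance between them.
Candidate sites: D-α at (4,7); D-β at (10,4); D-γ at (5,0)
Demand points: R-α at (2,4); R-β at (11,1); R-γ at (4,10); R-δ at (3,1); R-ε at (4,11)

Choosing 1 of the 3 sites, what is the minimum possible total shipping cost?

23

Open {D-α}.
  R-α→D-α 3, R-β→D-α 7, R-γ→D-α 3, R-δ→D-α 6, R-ε→D-α 4  ⇒ total 23.
Compare {D-β}: total 31.
Compare {D-γ}: total 33.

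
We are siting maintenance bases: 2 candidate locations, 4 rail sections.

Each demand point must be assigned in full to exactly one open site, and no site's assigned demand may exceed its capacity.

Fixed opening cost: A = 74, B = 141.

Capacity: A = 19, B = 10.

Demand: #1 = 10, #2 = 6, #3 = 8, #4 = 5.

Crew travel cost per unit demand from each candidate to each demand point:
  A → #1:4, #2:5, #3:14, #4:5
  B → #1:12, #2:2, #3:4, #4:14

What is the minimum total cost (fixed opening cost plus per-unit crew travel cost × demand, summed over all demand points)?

Open {A, B}; cheapest assignment that respects the capacities:
  A (cap 19, load 19): #2, #3, #4 — cost 6×5 + 8×14 + 5×5 = 167
  B (cap 10, load 10): #1 — cost 10×12 = 120
  Shipping 287, fixed 215 → total 502.
  Any other capacity-feasible assignment to {A, B} ships for at least 287.
Total demand is 29 and no other set of sites has combined capacity ≥ 29, so {A, B} is the only feasible choice of open sites. Minimum: 502.

502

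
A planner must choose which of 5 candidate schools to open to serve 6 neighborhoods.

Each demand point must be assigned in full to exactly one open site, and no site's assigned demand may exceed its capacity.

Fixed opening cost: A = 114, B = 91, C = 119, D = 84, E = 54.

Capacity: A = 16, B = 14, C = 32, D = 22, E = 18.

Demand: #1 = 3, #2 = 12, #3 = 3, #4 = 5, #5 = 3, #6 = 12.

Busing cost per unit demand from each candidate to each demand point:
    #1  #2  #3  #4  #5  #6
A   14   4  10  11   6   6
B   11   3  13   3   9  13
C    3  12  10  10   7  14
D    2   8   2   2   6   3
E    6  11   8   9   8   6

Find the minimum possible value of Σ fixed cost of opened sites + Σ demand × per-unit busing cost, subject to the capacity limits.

Open {B, D, E}; cheapest assignment that respects the capacities:
  B (cap 14, load 12): #2 — cost 12×3 = 36
  D (cap 22, load 20): #3, #4, #6 — cost 3×2 + 5×2 + 12×3 = 52
  E (cap 18, load 6): #1, #5 — cost 3×6 + 3×8 = 42
  Shipping 130, fixed 229 → total 359.
  Any other capacity-feasible assignment to {B, D, E} ships for at least 130.
Compare {D, E}: its best feasible assignment gives total 364.
Compare {A, D, E}: its best feasible assignment gives total 388.
Every other set of open sites that can feasibly serve all demand totals ≥ 364 even under its best assignment. Minimum: 359.

359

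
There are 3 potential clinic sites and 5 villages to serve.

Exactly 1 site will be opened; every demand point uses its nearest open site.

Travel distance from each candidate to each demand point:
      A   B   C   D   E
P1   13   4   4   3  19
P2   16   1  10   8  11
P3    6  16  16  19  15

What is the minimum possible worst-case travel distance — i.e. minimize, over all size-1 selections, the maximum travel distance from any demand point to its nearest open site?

Open {P2}.
  Farthest demand point is A at travel distance 16 (to P2); all others are ≤ 16.
With {P1} the worst case is 19.
With {P3} the worst case is 19.
No size-1 selection achieves below 16.

16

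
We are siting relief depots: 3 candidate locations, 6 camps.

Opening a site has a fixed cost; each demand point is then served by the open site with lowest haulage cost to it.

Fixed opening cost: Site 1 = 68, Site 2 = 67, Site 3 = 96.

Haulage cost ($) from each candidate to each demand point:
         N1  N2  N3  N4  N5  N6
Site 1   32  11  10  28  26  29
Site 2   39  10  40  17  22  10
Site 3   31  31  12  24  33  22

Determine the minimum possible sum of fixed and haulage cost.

204

Open {Site 1}: assign each demand point to its cheapest open site.
  N1→Site 1 32, N2→Site 1 11, N3→Site 1 10, N4→Site 1 28, N5→Site 1 26, N6→Site 1 29
  haulage cost 136, fixed 68 → total 204.
Compare {Site 2}: haulage cost 138 + fixed 67 = 205.
Compare {Site 1, Site 2}: haulage cost 101 + fixed 135 = 236.
Compare {Site 3}: haulage cost 153 + fixed 96 = 249.
All other subsets cost ≥ 205. Minimum total cost: 204.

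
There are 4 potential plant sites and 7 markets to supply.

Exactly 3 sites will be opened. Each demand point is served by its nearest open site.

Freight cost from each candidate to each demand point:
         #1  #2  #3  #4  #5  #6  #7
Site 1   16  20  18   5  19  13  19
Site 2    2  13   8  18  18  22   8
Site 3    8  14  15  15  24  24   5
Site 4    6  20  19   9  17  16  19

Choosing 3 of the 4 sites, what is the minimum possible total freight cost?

Open {Site 1, Site 2, Site 3}.
  #1→Site 2 2, #2→Site 2 13, #3→Site 2 8, #4→Site 1 5, #5→Site 2 18, #6→Site 1 13, #7→Site 3 5  ⇒ total 64.
Compare {Site 1, Site 2, Site 4}: total 66.
Compare {Site 2, Site 3, Site 4}: total 70.
No size-3 selection does better; minimum is 64.

64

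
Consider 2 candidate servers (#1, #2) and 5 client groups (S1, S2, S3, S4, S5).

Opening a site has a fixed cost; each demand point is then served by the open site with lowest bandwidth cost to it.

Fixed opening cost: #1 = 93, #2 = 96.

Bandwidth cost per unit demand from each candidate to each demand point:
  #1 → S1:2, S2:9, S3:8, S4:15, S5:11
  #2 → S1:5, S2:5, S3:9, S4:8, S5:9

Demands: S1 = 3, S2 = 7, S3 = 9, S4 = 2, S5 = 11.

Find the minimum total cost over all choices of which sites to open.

342

Open {#2}: assign each demand point to its cheapest open site.
  S1→#2 3×5=15, S2→#2 7×5=35, S3→#2 9×9=81, S4→#2 2×8=16, S5→#2 11×9=99
  bandwidth cost 246, fixed 96 → total 342.
Compare {#1}: bandwidth cost 292 + fixed 93 = 385.
Compare {#1, #2}: bandwidth cost 228 + fixed 189 = 417.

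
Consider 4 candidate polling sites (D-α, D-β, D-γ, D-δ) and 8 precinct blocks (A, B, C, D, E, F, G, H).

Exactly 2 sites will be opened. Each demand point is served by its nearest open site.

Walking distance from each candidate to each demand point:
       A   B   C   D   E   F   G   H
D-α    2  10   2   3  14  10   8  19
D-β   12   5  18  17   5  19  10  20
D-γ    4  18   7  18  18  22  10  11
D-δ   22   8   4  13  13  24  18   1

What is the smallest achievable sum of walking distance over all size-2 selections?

Open {D-α, D-δ}.
  A→D-α 2, B→D-δ 8, C→D-α 2, D→D-α 3, E→D-δ 13, F→D-α 10, G→D-α 8, H→D-δ 1  ⇒ total 47.
Compare {D-α, D-β}: total 54.
Compare {D-α, D-γ}: total 60.
No size-2 selection does better; minimum is 47.

47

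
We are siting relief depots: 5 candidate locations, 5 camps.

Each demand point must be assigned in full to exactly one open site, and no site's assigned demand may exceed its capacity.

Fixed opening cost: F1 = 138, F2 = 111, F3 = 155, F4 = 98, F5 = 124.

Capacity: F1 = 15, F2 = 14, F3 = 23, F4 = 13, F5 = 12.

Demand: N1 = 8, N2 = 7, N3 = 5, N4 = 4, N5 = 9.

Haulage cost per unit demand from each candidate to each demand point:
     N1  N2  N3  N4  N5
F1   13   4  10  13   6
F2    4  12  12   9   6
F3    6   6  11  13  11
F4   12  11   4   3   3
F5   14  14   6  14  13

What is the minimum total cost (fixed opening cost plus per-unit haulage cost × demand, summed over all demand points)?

Open {F3, F4}; cheapest assignment that respects the capacities:
  F3 (cap 23, load 20): N1, N2, N3 — cost 8×6 + 7×6 + 5×11 = 145
  F4 (cap 13, load 13): N4, N5 — cost 4×3 + 9×3 = 39
  Shipping 184, fixed 253 → total 437.
  Any other capacity-feasible assignment to {F3, F4} ships for at least 184.
Compare {F1, F2, F4}: its best feasible assignment gives total 496.
Compare {F2, F3}: its best feasible assignment gives total 501.
Every other set of open sites that can feasibly serve all demand totals ≥ 496 even under its best assignment. Minimum: 437.

437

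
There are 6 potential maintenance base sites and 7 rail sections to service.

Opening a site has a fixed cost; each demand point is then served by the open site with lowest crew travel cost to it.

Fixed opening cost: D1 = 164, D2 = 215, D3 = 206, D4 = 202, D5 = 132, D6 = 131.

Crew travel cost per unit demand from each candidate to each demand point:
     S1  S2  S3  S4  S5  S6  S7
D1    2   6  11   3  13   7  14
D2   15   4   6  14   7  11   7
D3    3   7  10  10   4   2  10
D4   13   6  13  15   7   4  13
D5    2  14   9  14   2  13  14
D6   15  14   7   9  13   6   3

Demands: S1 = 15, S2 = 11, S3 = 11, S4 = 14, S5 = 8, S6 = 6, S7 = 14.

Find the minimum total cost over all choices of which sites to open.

Open {D1, D6}: assign each demand point to its cheapest open site.
  S1→D1 15×2=30, S2→D1 11×6=66, S3→D6 11×7=77, S4→D1 14×3=42, S5→D1 8×13=104, S6→D6 6×6=36, S7→D6 14×3=42
  crew travel cost 397, fixed 295 → total 692.
Compare {D1, D5, D6}: crew travel cost 309 + fixed 427 = 736.
Compare {D5, D6}: crew travel cost 481 + fixed 263 = 744.
Compare {D3, D6}: crew travel cost 411 + fixed 337 = 748.
All other subsets cost ≥ 736. Minimum total cost: 692.

692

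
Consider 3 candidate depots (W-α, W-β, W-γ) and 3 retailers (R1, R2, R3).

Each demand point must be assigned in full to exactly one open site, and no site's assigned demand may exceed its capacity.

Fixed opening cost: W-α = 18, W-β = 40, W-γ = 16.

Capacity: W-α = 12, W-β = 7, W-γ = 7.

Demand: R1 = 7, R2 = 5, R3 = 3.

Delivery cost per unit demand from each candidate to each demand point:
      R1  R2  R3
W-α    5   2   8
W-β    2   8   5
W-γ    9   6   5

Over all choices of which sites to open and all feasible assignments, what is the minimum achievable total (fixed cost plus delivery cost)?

94

Open {W-α, W-γ}; cheapest assignment that respects the capacities:
  W-α (cap 12, load 12): R1, R2 — cost 7×5 + 5×2 = 45
  W-γ (cap 7, load 3): R3 — cost 3×5 = 15
  Shipping 60, fixed 34 → total 94.
  Any other capacity-feasible assignment to {W-α, W-γ} ships for at least 60.
Compare {W-α, W-β}: its best feasible assignment gives total 106.
Compare {W-α, W-β, W-γ}: its best feasible assignment gives total 113.
Every other set of open sites that can feasibly serve all demand totals ≥ 106 even under its best assignment. Minimum: 94.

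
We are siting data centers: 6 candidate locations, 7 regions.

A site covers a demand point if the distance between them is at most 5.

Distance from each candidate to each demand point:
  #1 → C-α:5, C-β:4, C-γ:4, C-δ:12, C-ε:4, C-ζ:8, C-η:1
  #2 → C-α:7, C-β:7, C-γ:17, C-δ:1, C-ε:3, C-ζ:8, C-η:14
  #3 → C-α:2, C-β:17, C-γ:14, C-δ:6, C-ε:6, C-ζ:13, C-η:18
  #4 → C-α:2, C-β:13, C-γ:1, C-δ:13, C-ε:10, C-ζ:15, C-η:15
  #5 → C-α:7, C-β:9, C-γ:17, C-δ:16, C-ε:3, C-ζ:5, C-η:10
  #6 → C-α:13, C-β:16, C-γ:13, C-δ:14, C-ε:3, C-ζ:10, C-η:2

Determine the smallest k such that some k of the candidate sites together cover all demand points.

3

Coverage sets (demand points within 5 of each site):
  #1: {C-α, C-β, C-γ, C-ε, C-η}
  #2: {C-δ, C-ε}
  #3: {C-α}
  #4: {C-α, C-γ}
  #5: {C-ε, C-ζ}
  #6: {C-ε, C-η}
No 2 sites suffice: every size-2 union leaves at least one demand point uncovered.
But {#1, #2, #5} covers everything, so the minimum is 3.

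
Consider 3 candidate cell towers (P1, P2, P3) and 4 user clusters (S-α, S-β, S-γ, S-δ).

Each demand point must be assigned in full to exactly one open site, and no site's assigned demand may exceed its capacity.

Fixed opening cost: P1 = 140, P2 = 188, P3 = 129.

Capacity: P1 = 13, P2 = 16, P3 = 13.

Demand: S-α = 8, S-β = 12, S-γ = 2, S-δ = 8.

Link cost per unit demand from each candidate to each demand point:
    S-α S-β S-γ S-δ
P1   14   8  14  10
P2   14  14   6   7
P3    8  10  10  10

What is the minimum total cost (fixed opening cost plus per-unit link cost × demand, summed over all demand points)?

Open {P1, P2, P3}; cheapest assignment that respects the capacities:
  P1 (cap 13, load 12): S-β — cost 12×8 = 96
  P2 (cap 16, load 10): S-γ, S-δ — cost 2×6 + 8×7 = 68
  P3 (cap 13, load 8): S-α — cost 8×8 = 64
  Shipping 228, fixed 457 → total 685.
  Any other capacity-feasible assignment to {P1, P2, P3} ships for at least 228.
Total demand is 30 and no other set of sites has combined capacity ≥ 30, so {P1, P2, P3} is the only feasible choice of open sites. Minimum: 685.

685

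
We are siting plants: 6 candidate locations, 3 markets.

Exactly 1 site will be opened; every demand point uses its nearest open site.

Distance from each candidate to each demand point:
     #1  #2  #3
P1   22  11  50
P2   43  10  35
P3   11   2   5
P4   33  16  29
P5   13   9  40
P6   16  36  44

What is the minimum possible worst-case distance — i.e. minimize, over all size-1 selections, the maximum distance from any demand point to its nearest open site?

11

Open {P3}.
  Farthest demand point is #1 at distance 11 (to P3); all others are ≤ 11.
With {P4} the worst case is 33.
With {P5} the worst case is 40.
No size-1 selection achieves below 11.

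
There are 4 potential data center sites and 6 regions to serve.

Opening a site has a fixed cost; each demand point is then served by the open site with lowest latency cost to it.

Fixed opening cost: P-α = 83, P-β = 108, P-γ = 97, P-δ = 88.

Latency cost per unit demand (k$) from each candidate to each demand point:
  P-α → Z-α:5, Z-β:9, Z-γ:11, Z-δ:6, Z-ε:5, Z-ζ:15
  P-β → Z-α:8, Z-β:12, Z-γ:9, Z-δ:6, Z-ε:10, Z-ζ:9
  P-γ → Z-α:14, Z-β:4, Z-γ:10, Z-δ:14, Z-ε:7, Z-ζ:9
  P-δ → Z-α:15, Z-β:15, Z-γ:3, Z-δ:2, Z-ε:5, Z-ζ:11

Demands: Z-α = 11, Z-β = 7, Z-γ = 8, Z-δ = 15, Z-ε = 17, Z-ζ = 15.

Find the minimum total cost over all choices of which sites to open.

Open {P-α, P-δ}: assign each demand point to its cheapest open site.
  Z-α→P-α 11×5=55, Z-β→P-α 7×9=63, Z-γ→P-δ 8×3=24, Z-δ→P-δ 15×2=30, Z-ε→P-α 17×5=85, Z-ζ→P-δ 15×11=165
  latency cost 422, fixed 171 → total 593.
Compare {P-α, P-γ, P-δ}: latency cost 357 + fixed 268 = 625.
Compare {P-γ, P-δ}: latency cost 456 + fixed 185 = 641.
Compare {P-β, P-δ}: latency cost 446 + fixed 196 = 642.
All other subsets cost ≥ 625. Minimum total cost: 593.

593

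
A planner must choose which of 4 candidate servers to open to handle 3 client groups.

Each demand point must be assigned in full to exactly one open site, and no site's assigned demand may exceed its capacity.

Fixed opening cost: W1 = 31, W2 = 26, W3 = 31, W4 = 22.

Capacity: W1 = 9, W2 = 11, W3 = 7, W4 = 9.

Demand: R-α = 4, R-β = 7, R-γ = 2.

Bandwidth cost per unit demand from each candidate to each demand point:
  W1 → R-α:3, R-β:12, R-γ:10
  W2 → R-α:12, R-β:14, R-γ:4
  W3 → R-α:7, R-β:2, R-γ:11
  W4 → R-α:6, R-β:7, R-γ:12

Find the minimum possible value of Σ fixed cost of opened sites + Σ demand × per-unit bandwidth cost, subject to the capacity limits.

108

Open {W1, W3}; cheapest assignment that respects the capacities:
  W1 (cap 9, load 6): R-α, R-γ — cost 4×3 + 2×10 = 32
  W3 (cap 7, load 7): R-β — cost 7×2 = 14
  Shipping 46, fixed 62 → total 108.
  Any other capacity-feasible assignment to {W1, W3} ships for at least 46.
Compare {W3, W4}: its best feasible assignment gives total 115.
Compare {W1, W2, W3}: its best feasible assignment gives total 122.
Every other set of open sites that can feasibly serve all demand totals ≥ 115 even under its best assignment. Minimum: 108.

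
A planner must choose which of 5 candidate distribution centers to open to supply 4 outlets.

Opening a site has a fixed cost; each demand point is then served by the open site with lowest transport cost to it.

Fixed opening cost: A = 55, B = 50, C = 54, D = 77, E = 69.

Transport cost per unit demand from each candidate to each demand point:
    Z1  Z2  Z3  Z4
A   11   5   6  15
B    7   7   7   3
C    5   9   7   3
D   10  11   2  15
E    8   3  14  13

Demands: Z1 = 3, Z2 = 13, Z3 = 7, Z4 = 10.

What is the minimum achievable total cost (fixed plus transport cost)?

Open {B}: assign each demand point to its cheapest open site.
  Z1→B 3×7=21, Z2→B 13×7=91, Z3→B 7×7=49, Z4→B 10×3=30
  transport cost 191, fixed 50 → total 241.
Compare {C, E}: transport cost 133 + fixed 123 = 256.
Compare {B, E}: transport cost 139 + fixed 119 = 258.
Compare {A, C}: transport cost 152 + fixed 109 = 261.
All other subsets cost ≥ 256. Minimum total cost: 241.

241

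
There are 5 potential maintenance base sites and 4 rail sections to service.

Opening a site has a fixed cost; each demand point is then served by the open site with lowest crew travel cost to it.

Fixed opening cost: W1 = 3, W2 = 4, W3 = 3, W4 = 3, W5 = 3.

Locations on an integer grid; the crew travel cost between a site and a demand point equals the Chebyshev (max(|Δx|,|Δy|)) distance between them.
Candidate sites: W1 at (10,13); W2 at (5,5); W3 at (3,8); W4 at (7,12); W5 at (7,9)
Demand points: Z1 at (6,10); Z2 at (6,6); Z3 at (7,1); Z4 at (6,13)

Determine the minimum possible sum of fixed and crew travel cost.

Open {W2, W4}: assign each demand point to its cheapest open site.
  Z1→W4 2, Z2→W2 1, Z3→W2 4, Z4→W4 1
  crew travel cost 8, fixed 7 → total 15.
Compare {W2, W5}: crew travel cost 10 + fixed 7 = 17.
Compare {W2, W4, W5}: crew travel cost 7 + fixed 10 = 17.
Compare {W1, W2, W4}: crew travel cost 8 + fixed 10 = 18.
All other subsets cost ≥ 17. Minimum total cost: 15.

15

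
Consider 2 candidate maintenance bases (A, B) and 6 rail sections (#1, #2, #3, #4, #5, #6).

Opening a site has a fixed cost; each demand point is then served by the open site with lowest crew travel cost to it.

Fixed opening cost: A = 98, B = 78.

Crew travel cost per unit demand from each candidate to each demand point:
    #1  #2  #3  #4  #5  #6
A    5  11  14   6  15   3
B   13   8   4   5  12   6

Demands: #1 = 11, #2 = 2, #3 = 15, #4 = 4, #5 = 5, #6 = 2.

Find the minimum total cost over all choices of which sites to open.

389

Open {B}: assign each demand point to its cheapest open site.
  #1→B 11×13=143, #2→B 2×8=16, #3→B 15×4=60, #4→B 4×5=20, #5→B 5×12=60, #6→B 2×6=12
  crew travel cost 311, fixed 78 → total 389.
Compare {A, B}: crew travel cost 217 + fixed 176 = 393.
Compare {A}: crew travel cost 392 + fixed 98 = 490.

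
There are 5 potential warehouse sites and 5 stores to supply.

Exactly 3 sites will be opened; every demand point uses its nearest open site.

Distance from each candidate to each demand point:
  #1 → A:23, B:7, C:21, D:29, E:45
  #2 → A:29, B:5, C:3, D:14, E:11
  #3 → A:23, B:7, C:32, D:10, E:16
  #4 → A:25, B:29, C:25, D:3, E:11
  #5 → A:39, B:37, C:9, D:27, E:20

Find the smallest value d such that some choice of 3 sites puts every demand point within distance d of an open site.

23

Open {#1, #2, #3}.
  Farthest demand point is A at distance 23 (to #1); all others are ≤ 23.
With {#1, #2, #4} the worst case is 23.
With {#1, #2, #5} the worst case is 23.
No size-3 selection achieves below 23.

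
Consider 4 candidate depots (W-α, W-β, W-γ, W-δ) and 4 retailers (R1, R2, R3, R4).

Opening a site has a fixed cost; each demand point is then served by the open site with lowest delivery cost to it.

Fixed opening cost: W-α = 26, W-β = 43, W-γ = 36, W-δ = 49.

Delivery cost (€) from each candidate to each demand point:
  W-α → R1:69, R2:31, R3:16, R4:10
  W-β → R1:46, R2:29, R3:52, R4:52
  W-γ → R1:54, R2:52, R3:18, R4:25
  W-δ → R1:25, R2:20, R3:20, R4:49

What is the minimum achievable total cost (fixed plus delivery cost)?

Open {W-α, W-δ}: assign each demand point to its cheapest open site.
  R1→W-δ 25, R2→W-δ 20, R3→W-α 16, R4→W-α 10
  delivery cost 71, fixed 75 → total 146.
Compare {W-α}: delivery cost 126 + fixed 26 = 152.
Compare {W-δ}: delivery cost 114 + fixed 49 = 163.
Compare {W-α, W-β}: delivery cost 101 + fixed 69 = 170.
All other subsets cost ≥ 152. Minimum total cost: 146.

146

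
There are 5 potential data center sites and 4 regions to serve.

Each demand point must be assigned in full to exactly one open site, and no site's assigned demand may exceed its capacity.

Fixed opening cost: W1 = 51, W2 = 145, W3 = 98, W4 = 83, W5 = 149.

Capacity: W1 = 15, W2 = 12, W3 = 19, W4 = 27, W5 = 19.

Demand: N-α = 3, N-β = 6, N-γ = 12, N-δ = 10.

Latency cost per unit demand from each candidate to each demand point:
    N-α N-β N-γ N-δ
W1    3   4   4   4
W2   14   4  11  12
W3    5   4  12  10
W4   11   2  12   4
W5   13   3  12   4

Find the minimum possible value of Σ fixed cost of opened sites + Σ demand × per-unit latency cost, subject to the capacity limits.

Open {W1, W4}; cheapest assignment that respects the capacities:
  W1 (cap 15, load 15): N-α, N-γ — cost 3×3 + 12×4 = 57
  W4 (cap 27, load 16): N-β, N-δ — cost 6×2 + 10×4 = 52
  Shipping 109, fixed 134 → total 243.
  Any other capacity-feasible assignment to {W1, W4} ships for at least 109.
Compare {W1, W5}: its best feasible assignment gives total 315.
Compare {W1, W3}: its best feasible assignment gives total 330.
Every other set of open sites that can feasibly serve all demand totals ≥ 315 even under its best assignment. Minimum: 243.

243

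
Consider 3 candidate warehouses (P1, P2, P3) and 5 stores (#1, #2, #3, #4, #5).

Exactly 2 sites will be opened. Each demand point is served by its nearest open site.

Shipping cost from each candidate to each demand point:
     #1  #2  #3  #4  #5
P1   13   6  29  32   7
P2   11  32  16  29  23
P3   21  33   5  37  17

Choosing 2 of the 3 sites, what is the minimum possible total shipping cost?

Open {P1, P3}.
  #1→P1 13, #2→P1 6, #3→P3 5, #4→P1 32, #5→P1 7  ⇒ total 63.
Compare {P1, P2}: total 69.
Compare {P2, P3}: total 94.

63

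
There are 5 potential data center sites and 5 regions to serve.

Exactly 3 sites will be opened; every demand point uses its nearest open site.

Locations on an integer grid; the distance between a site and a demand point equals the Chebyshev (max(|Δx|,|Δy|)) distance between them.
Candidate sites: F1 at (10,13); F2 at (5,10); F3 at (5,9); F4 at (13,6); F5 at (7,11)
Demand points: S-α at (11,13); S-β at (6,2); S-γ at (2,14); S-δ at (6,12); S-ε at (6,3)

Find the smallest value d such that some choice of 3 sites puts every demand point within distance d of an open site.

7

Open {F1, F2, F3}.
  Farthest demand point is S-β at distance 7 (to F3); all others are ≤ 7.
With {F1, F2, F4} the worst case is 7.
With {F1, F3, F4} the worst case is 7.
No size-3 selection achieves below 7.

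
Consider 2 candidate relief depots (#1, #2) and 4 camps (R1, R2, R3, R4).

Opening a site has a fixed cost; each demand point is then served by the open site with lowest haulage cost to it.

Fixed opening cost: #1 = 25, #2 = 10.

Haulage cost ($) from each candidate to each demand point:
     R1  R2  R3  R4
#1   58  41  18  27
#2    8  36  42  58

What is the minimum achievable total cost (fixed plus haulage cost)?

124

Open {#1, #2}: assign each demand point to its cheapest open site.
  R1→#2 8, R2→#2 36, R3→#1 18, R4→#1 27
  haulage cost 89, fixed 35 → total 124.
Compare {#2}: haulage cost 144 + fixed 10 = 154.
Compare {#1}: haulage cost 144 + fixed 25 = 169.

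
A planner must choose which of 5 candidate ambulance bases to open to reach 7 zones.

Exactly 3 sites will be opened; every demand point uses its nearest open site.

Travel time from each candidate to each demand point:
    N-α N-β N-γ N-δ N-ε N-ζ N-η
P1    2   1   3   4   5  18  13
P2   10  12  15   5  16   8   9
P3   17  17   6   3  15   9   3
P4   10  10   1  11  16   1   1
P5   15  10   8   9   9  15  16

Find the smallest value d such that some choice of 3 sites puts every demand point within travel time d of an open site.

5

Open {P1, P2, P4}.
  Farthest demand point is N-ε at travel time 5 (to P1); all others are ≤ 5.
With {P1, P3, P4} the worst case is 5.
With {P1, P4, P5} the worst case is 5.
No size-3 selection achieves below 5.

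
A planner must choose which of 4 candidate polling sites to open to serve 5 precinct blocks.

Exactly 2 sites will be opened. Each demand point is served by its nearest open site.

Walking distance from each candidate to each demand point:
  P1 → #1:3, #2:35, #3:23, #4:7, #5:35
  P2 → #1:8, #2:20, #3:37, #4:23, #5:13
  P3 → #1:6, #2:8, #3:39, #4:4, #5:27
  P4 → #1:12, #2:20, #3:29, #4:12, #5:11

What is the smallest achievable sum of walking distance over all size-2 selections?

Open {P3, P4}.
  #1→P3 6, #2→P3 8, #3→P4 29, #4→P3 4, #5→P4 11  ⇒ total 58.
Compare {P1, P4}: total 64.
Compare {P1, P3}: total 65.
No size-2 selection does better; minimum is 58.

58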